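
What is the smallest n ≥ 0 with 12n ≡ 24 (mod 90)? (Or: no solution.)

2

gcd(90, 12) = 6.
6 divides 24, so solutions exist.
By Bézout, 12*(-7) + 90*(1) = 6.
So 12*(-7) ≡ 6 (mod 90); multiply by 4: n ≡ -28 (mod 15).
Smallest nonnegative: n = -28 mod 15 = 2.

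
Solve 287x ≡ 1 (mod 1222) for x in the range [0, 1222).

gcd(1222, 287) = 1.
By Bézout, 287·(-545) + 1222·(128) = 1.
So 287·-545 ≡ 1 (mod 1222), and -545 mod 1222 = 677.

677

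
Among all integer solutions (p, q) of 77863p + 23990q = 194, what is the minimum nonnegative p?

16068

gcd(77863, 23990):
  77863 = 3×23990 + 5893
  23990 = 4×5893 + 418
  5893 = 14×418 + 41
  418 = 10×41 + 8
  41 = 5×8 + 1
  8 = 8×1
so gcd(77863, 23990) = 1.
1 divides 194, so solutions exist.
Back-substitute for Bézout coefficients:
  1 = 41 - 5×8
  ... = 77863×(2927) + 23990×(-9500)
Scale by 194/1 = 194: (p₀, q₀) = (567838, -1843000).
General solution: p = 567838 + 23990t, q = -1843000 - 77863t for integer t.
p ≥ 0: smallest is 567838 mod 23990 = 16068 (at t = -23), with q = -52151.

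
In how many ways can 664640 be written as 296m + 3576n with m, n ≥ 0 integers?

5

gcd(3576, 296) = 8  (3576 = 12*296 + 24, 296 = 12*24 + 8, 24 = 3*8).
Back-substituting, 296*(145) + 3576*(-12) = 8.
Scale by 83080: one solution is (12046600, -996960). Reduce m mod 447: (397, 153).
General: m = 397 + 447t, n = 153 - 37t.
m ≥ 0 ⇒ t ≥ 0; n ≥ 0 ⇒ t ≤ 4. So t ∈ [0, 4]: 5 solutions.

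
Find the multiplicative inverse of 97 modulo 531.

427

gcd(531, 97) = 1.
By Bézout, 97×(-104) + 531×(19) = 1.
So 97×-104 ≡ 1 (mod 531), and -104 mod 531 = 427.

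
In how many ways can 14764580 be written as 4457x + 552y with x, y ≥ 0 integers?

6

gcd(4457, 552) = 1.
By Bézout, 4457*(-175) + 552*(1413) = 1.
One solution: (100, 25940).
General: x = 100 + 552t, y = 25940 - 4457t.
x ≥ 0 ⇒ t ≥ 0; y ≥ 0 ⇒ t ≤ 5. So t ∈ [0, 5]: 6 solutions.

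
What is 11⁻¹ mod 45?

gcd(45, 11) = 1  (45 = 4*11 + 1, 11 = 11*1).
Back-substituting, 11*(-4) + 45*(1) = 1.
So 11*-4 ≡ 1 (mod 45), and -4 mod 45 = 41.

41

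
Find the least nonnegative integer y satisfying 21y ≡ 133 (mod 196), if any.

gcd(196, 21):
  196 = 9*21 + 7
  21 = 3*7
so gcd(196, 21) = 7.
7 divides 133, so solutions exist.
Back-substitute for Bézout coefficients:
  7 = 196 - 9*21
  ... = 21*(-9) + 196*(1)
So 21*(-9) ≡ 7 (mod 196); multiply by 19: y ≡ -171 (mod 28).
Smallest nonnegative: y = -171 mod 28 = 25.

25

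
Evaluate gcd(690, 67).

gcd(690, 67):
  690 = 10*67 + 20
  67 = 3*20 + 7
  20 = 2*7 + 6
  7 = 1*6 + 1
  6 = 6*1
so gcd(690, 67) = 1.

1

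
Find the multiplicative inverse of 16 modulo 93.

gcd(93, 16):
  93 = 5×16 + 13
  16 = 1×13 + 3
  13 = 4×3 + 1
  3 = 3×1
so gcd(93, 16) = 1.
Back-substitute for Bézout coefficients:
  1 = 13 - 4×3
  ... = 16×(-29) + 93×(5)
So 16×-29 ≡ 1 (mod 93), and -29 mod 93 = 64.

64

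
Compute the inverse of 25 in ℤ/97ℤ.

gcd(97, 25):
  97 = 3·25 + 22
  25 = 1·22 + 3
  22 = 7·3 + 1
  3 = 3·1
so gcd(97, 25) = 1.
Back-substitute for Bézout coefficients:
  1 = 22 - 7·3
  ... = 25·(-31) + 97·(8)
So 25·-31 ≡ 1 (mod 97), and -31 mod 97 = 66.

66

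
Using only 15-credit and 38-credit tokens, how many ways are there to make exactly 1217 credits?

2

Need nonnegative integers with 15j + 38k = 1217.
gcd(15, 38) = 1, and 15·(-5) + 38·(2) = 1.
So (j₀, k₀) = (-6085, 2434); general j = -6085 + 38t, k = 2434 - 15t.
j ≥ 0 ⇒ t ≥ 161; k ≥ 0 ⇒ t ≤ 162. That's 2 values of t.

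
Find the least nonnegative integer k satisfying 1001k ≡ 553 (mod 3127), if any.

gcd(3127, 1001) = 1.
1 divides 553, so solutions exist.
By Bézout, 1001·(-1387) + 3127·(444) = 1.
So 1001·(-1387) ≡ 1 (mod 3127); multiply by 553: k ≡ -767011 (mod 3127).
Smallest nonnegative: k = -767011 mod 3127 = 2231.

2231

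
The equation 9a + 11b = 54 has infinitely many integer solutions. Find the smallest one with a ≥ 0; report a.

6

gcd(11, 9) = 1  (11 = 1*9 + 2, 9 = 4*2 + 1, 2 = 2*1).
1 divides 54, so solutions exist.
Back-substituting, 9*(5) + 11*(-4) = 1.
Scale by 54/1 = 54: (a₀, b₀) = (270, -216).
General solution: a = 270 + 11t, b = -216 - 9t for integer t.
a ≥ 0: smallest is 270 mod 11 = 6 (at t = -24), with b = 0.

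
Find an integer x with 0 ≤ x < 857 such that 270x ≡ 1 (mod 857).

784

gcd(857, 270) = 1  (857 = 3·270 + 47, 270 = 5·47 + 35, 47 = 1·35 + 12, 35 = 2·12 + 11, 12 = 1·11 + 1, 11 = 11·1).
Back-substituting, 270·(-73) + 857·(23) = 1.
So 270·-73 ≡ 1 (mod 857), and -73 mod 857 = 784.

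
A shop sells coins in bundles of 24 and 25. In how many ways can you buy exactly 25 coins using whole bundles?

Need nonnegative integers with 24j + 25k = 25.
gcd(24, 25) = 1, and 24·(-1) + 25·(1) = 1.
So (j₀, k₀) = (-25, 25); general j = -25 + 25t, k = 25 - 24t.
j ≥ 0 ⇒ t ≥ 1; k ≥ 0 ⇒ t ≤ 1. That's 1 value of t.

1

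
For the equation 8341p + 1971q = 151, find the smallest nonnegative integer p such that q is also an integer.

gcd(8341, 1971) = 1.
1 divides 151, so solutions exist.
By Bézout, 8341×(634) + 1971×(-2683) = 1.
Scale by 151/1 = 151: (p₀, q₀) = (95734, -405133).
General solution: p = 95734 + 1971t, q = -405133 - 8341t for integer t.
p ≥ 0: smallest is 95734 mod 1971 = 1126 (at t = -48), with q = -4765.

1126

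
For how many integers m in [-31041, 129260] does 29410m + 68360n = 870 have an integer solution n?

23

gcd(68360, 29410):
  68360 = 2·29410 + 9540
  29410 = 3·9540 + 790
  9540 = 12·790 + 60
  790 = 13·60 + 10
  60 = 6·10
so gcd(68360, 29410) = 10.
Back-substitute for Bézout coefficients:
  10 = 790 - 13·60
  ... = 29410·(1125) + 68360·(-484)
Scale by 87: particular solution (97875, -42108); reduce m mod 6836: (2171, -934).
General solution: m = 2171 + 6836t, n = -934 - 2941t for integer t.
-31041 ≤ 2171 + 6836t ≤ 129260 gives t ∈ [-4, 18], which is 23 values.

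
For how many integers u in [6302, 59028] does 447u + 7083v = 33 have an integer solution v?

gcd(7083, 447):
  7083 = 15×447 + 378
  447 = 1×378 + 69
  378 = 5×69 + 33
  69 = 2×33 + 3
  33 = 11×3
so gcd(7083, 447) = 3.
Back-substitute for Bézout coefficients:
  3 = 69 - 2×33
  ... = 447×(206) + 7083×(-13)
Scale by 11: particular solution (2266, -143); reduce u mod 2361: (2266, -143).
General solution: u = 2266 + 2361t, v = -143 - 149t for integer t.
6302 ≤ 2266 + 2361t ≤ 59028 gives t ∈ [2, 24], which is 23 values.

23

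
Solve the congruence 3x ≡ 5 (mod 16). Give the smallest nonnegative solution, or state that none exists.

gcd(16, 3) = 1.
1 divides 5, so solutions exist.
By Bézout, 3*(-5) + 16*(1) = 1.
So 3*(-5) ≡ 1 (mod 16); multiply by 5: x ≡ -25 (mod 16).
Smallest nonnegative: x = -25 mod 16 = 7.

7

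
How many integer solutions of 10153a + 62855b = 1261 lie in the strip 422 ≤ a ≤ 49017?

10

gcd(62855, 10153) = 13.
By Bézout, 10153·(941) + 62855·(-152) = 13.
Particular solution: (4247, -686).
General solution: a = 4247 + 4835t, b = -686 - 781t for integer t.
422 ≤ 4247 + 4835t ≤ 49017 gives t ∈ [0, 9], which is 10 values.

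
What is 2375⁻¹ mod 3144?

gcd(3144, 2375) = 1.
By Bézout, 2375*(-601) + 3144*(454) = 1.
So 2375*-601 ≡ 1 (mod 3144), and -601 mod 3144 = 2543.

2543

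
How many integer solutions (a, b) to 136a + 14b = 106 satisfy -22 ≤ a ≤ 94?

16

gcd(136, 14):
  136 = 9×14 + 10
  14 = 1×10 + 4
  10 = 2×4 + 2
  4 = 2×2
so gcd(136, 14) = 2.
Back-substitute for Bézout coefficients:
  2 = 10 - 2×4
  ... = 136×(3) + 14×(-29)
Scale by 53: particular solution (159, -1537); reduce a mod 7: (5, -41).
General solution: a = 5 + 7t, b = -41 - 68t for integer t.
-22 ≤ 5 + 7t ≤ 94 gives t ∈ [-3, 12], which is 16 values.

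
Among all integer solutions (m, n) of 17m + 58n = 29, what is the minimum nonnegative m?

29

gcd(58, 17):
  58 = 3*17 + 7
  17 = 2*7 + 3
  7 = 2*3 + 1
  3 = 3*1
so gcd(58, 17) = 1.
1 divides 29, so solutions exist.
Back-substitute for Bézout coefficients:
  1 = 7 - 2*3
  ... = 17*(-17) + 58*(5)
Scale by 29/1 = 29: (m₀, n₀) = (-493, 145).
General solution: m = -493 + 58t, n = 145 - 17t for integer t.
m ≥ 0: smallest is -493 mod 58 = 29 (at t = 9), with n = -8.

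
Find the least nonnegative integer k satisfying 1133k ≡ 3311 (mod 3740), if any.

gcd(3740, 1133):
  3740 = 3·1133 + 341
  1133 = 3·341 + 110
  341 = 3·110 + 11
  110 = 10·11
so gcd(3740, 1133) = 11.
11 divides 3311, so solutions exist.
Back-substitute for Bézout coefficients:
  11 = 341 - 3·110
  ... = 1133·(-33) + 3740·(10)
So 1133·(-33) ≡ 11 (mod 3740); multiply by 301: k ≡ -9933 (mod 340).
Smallest nonnegative: k = -9933 mod 340 = 267.

267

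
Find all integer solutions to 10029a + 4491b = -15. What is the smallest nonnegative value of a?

gcd(10029, 4491):
  10029 = 2*4491 + 1047
  4491 = 4*1047 + 303
  1047 = 3*303 + 138
  303 = 2*138 + 27
  138 = 5*27 + 3
  27 = 9*3
so gcd(10029, 4491) = 3.
3 divides -15, so solutions exist.
Back-substitute for Bézout coefficients:
  3 = 138 - 5*27
  ... = 10029*(163) + 4491*(-364)
Scale by -15/3 = -5: (a₀, b₀) = (-815, 1820).
General solution: a = -815 + 1497t, b = 1820 - 3343t for integer t.
a ≥ 0: smallest is -815 mod 1497 = 682 (at t = 1), with b = -1523.

682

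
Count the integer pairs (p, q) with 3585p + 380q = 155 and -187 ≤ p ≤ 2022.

gcd(3585, 380) = 5  (3585 = 9·380 + 165, 380 = 2·165 + 50, 165 = 3·50 + 15, 50 = 3·15 + 5, 15 = 3·5).
Back-substituting, 3585·(-23) + 380·(217) = 5.
Scale by 31: particular solution (-713, 6727); reduce p mod 76: (47, -443).
General solution: p = 47 + 76t, q = -443 - 717t for integer t.
-187 ≤ 47 + 76t ≤ 2022 gives t ∈ [-3, 25], which is 29 values.

29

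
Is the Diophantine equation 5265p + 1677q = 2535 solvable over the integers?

yes

gcd(5265, 1677) = 39  (5265 = 3·1677 + 234, 1677 = 7·234 + 39, 234 = 6·39).
39 divides 2535, so integer solutions exist.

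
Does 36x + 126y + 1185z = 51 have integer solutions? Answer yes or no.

gcd(126, 36) = 18  (126 = 3×36 + 18, 36 = 2×18).
gcd(18, 1185) = 3.
3 divides 51, so integer solutions exist.

yes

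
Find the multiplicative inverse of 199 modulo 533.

75

gcd(533, 199) = 1  (533 = 2*199 + 135, 199 = 1*135 + 64, 135 = 2*64 + 7, 64 = 9*7 + 1, 7 = 7*1).
Back-substituting, 199*(75) + 533*(-28) = 1.
So 199*75 ≡ 1 (mod 533), and 75 mod 533 = 75.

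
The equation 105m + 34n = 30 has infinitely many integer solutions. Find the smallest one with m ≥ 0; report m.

10

gcd(105, 34) = 1.
1 divides 30, so solutions exist.
By Bézout, 105·(-11) + 34·(34) = 1.
Scale by 30/1 = 30: (m₀, n₀) = (-330, 1020).
General solution: m = -330 + 34t, n = 1020 - 105t for integer t.
m ≥ 0: smallest is -330 mod 34 = 10 (at t = 10), with n = -30.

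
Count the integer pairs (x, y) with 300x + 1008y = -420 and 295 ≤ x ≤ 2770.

gcd(1008, 300):
  1008 = 3·300 + 108
  300 = 2·108 + 84
  108 = 1·84 + 24
  84 = 3·24 + 12
  24 = 2·12
so gcd(1008, 300) = 12.
Back-substitute for Bézout coefficients:
  12 = 84 - 3·24
  ... = 300·(37) + 1008·(-11)
Scale by -35: particular solution (-1295, 385); reduce x mod 84: (49, -15).
General solution: x = 49 + 84t, y = -15 - 25t for integer t.
295 ≤ 49 + 84t ≤ 2770 gives t ∈ [3, 32], which is 30 values.

30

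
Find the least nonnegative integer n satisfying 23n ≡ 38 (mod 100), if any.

6

gcd(100, 23) = 1  (100 = 4×23 + 8, 23 = 2×8 + 7, 8 = 1×7 + 1, 7 = 7×1).
1 divides 38, so solutions exist.
Back-substituting, 23×(-13) + 100×(3) = 1.
So 23×(-13) ≡ 1 (mod 100); multiply by 38: n ≡ -494 (mod 100).
Smallest nonnegative: n = -494 mod 100 = 6.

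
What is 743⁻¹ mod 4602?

gcd(4602, 743):
  4602 = 6*743 + 144
  743 = 5*144 + 23
  144 = 6*23 + 6
  23 = 3*6 + 5
  6 = 1*5 + 1
  5 = 5*1
so gcd(4602, 743) = 1.
Back-substitute for Bézout coefficients:
  1 = 6 - 1*5
  ... = 743*(-799) + 4602*(129)
So 743*-799 ≡ 1 (mod 4602), and -799 mod 4602 = 3803.

3803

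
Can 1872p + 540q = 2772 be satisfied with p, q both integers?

yes

gcd(1872, 540) = 36  (1872 = 3·540 + 252, 540 = 2·252 + 36, 252 = 7·36).
36 divides 2772, so integer solutions exist.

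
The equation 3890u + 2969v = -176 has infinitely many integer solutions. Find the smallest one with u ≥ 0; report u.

1415

gcd(3890, 2969):
  3890 = 1×2969 + 921
  2969 = 3×921 + 206
  921 = 4×206 + 97
  206 = 2×97 + 12
  97 = 8×12 + 1
  12 = 12×1
so gcd(3890, 2969) = 1.
1 divides -176, so solutions exist.
Back-substitute for Bézout coefficients:
  1 = 97 - 8×12
  ... = 3890×(245) + 2969×(-321)
Scale by -176/1 = -176: (u₀, v₀) = (-43120, 56496).
General solution: u = -43120 + 2969t, v = 56496 - 3890t for integer t.
u ≥ 0: smallest is -43120 mod 2969 = 1415 (at t = 15), with v = -1854.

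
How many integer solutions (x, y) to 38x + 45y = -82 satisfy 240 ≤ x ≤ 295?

1

gcd(45, 38) = 1  (45 = 1·38 + 7, 38 = 5·7 + 3, 7 = 2·3 + 1, 3 = 3·1).
Back-substituting, 38·(-13) + 45·(11) = 1.
Scale by -82: particular solution (1066, -902); reduce x mod 45: (31, -28).
General solution: x = 31 + 45t, y = -28 - 38t for integer t.
240 ≤ 31 + 45t ≤ 295 gives t ∈ [5, 5], which is 1 value.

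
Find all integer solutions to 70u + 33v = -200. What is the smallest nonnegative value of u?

gcd(70, 33):
  70 = 2×33 + 4
  33 = 8×4 + 1
  4 = 4×1
so gcd(70, 33) = 1.
1 divides -200, so solutions exist.
Back-substitute for Bézout coefficients:
  1 = 33 - 8×4
  ... = 70×(-8) + 33×(17)
Scale by -200/1 = -200: (u₀, v₀) = (1600, -3400).
General solution: u = 1600 + 33t, v = -3400 - 70t for integer t.
u ≥ 0: smallest is 1600 mod 33 = 16 (at t = -48), with v = -40.

16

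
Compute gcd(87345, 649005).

gcd(649005, 87345):
  649005 = 7·87345 + 37590
  87345 = 2·37590 + 12165
  37590 = 3·12165 + 1095
  12165 = 11·1095 + 120
  1095 = 9·120 + 15
  120 = 8·15
so gcd(649005, 87345) = 15.

15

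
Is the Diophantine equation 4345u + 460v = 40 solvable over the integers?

gcd(4345, 460) = 5  (4345 = 9·460 + 205, 460 = 2·205 + 50, 205 = 4·50 + 5, 50 = 10·5).
5 divides 40, so integer solutions exist.

yes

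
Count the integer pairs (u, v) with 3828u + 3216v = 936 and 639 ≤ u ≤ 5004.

16

gcd(3828, 3216) = 12.
By Bézout, 3828·(-21) + 3216·(25) = 12.
Particular solution: (238, -283).
General solution: u = 238 + 268t, v = -283 - 319t for integer t.
639 ≤ 238 + 268t ≤ 5004 gives t ∈ [2, 17], which is 16 values.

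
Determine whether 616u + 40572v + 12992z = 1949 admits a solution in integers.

gcd(40572, 616) = 28.
gcd(28, 12992) = 28.
28 does not divide 1949 (remainder 17), so no integer solutions.

no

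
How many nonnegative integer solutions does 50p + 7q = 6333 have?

gcd(50, 7) = 1.
By Bézout, 50*(1) + 7*(-7) = 1.
One solution: (5, 869).
General: p = 5 + 7t, q = 869 - 50t.
p ≥ 0 ⇒ t ≥ 0; q ≥ 0 ⇒ t ≤ 17. So t ∈ [0, 17]: 18 solutions.

18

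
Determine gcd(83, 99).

gcd(99, 83) = 1  (99 = 1·83 + 16, 83 = 5·16 + 3, 16 = 5·3 + 1, 3 = 3·1).

1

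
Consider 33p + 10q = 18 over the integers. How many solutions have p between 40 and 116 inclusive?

gcd(33, 10) = 1  (33 = 3*10 + 3, 10 = 3*3 + 1, 3 = 3*1).
Back-substituting, 33*(-3) + 10*(10) = 1.
Scale by 18: particular solution (-54, 180); reduce p mod 10: (6, -18).
General solution: p = 6 + 10t, q = -18 - 33t for integer t.
40 ≤ 6 + 10t ≤ 116 gives t ∈ [4, 11], which is 8 values.

8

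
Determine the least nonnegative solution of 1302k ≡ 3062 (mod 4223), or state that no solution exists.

gcd(4223, 1302):
  4223 = 3×1302 + 317
  1302 = 4×317 + 34
  317 = 9×34 + 11
  34 = 3×11 + 1
  11 = 11×1
so gcd(4223, 1302) = 1.
1 divides 3062, so solutions exist.
Back-substitute for Bézout coefficients:
  1 = 34 - 3×11
  ... = 1302×(373) + 4223×(-115)
So 1302×(373) ≡ 1 (mod 4223); multiply by 3062: k ≡ 1142126 (mod 4223).
Smallest nonnegative: k = 1142126 mod 4223 = 1916.

1916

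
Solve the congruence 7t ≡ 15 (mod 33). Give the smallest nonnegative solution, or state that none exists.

21

gcd(33, 7):
  33 = 4·7 + 5
  7 = 1·5 + 2
  5 = 2·2 + 1
  2 = 2·1
so gcd(33, 7) = 1.
1 divides 15, so solutions exist.
Back-substitute for Bézout coefficients:
  1 = 5 - 2·2
  ... = 7·(-14) + 33·(3)
So 7·(-14) ≡ 1 (mod 33); multiply by 15: t ≡ -210 (mod 33).
Smallest nonnegative: t = -210 mod 33 = 21.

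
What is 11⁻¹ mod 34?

31

gcd(34, 11):
  34 = 3·11 + 1
  11 = 11·1
so gcd(34, 11) = 1.
Back-substitute for Bézout coefficients:
  1 = 34 - 3·11
  ... = 11·(-3) + 34·(1)
So 11·-3 ≡ 1 (mod 34), and -3 mod 34 = 31.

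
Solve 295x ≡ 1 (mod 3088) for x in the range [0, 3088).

gcd(3088, 295) = 1  (3088 = 10·295 + 138, 295 = 2·138 + 19, 138 = 7·19 + 5, 19 = 3·5 + 4, 5 = 1·4 + 1, 4 = 4·1).
Back-substituting, 295·(-649) + 3088·(62) = 1.
So 295·-649 ≡ 1 (mod 3088), and -649 mod 3088 = 2439.

2439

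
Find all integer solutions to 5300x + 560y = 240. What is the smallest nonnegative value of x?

gcd(5300, 560) = 20  (5300 = 9*560 + 260, 560 = 2*260 + 40, 260 = 6*40 + 20, 40 = 2*20).
20 divides 240, so solutions exist.
Back-substituting, 5300*(13) + 560*(-123) = 20.
Scale by 240/20 = 12: (x₀, y₀) = (156, -1476).
General solution: x = 156 + 28t, y = -1476 - 265t for integer t.
x ≥ 0: smallest is 156 mod 28 = 16 (at t = -5), with y = -151.

16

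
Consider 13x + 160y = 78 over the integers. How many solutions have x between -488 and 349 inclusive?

gcd(160, 13) = 1  (160 = 12×13 + 4, 13 = 3×4 + 1, 4 = 4×1).
Back-substituting, 13×(37) + 160×(-3) = 1.
Scale by 78: particular solution (2886, -234); reduce x mod 160: (6, 0).
General solution: x = 6 + 160t, y = 0 - 13t for integer t.
-488 ≤ 6 + 160t ≤ 349 gives t ∈ [-3, 2], which is 6 values.

6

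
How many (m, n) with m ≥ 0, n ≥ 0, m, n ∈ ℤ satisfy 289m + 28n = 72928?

gcd(289, 28):
  289 = 10·28 + 9
  28 = 3·9 + 1
  9 = 9·1
so gcd(289, 28) = 1.
Back-substitute for Bézout coefficients:
  1 = 28 - 3·9
  ... = 289·(-3) + 28·(31)
Scale by 72928: one solution is (-218784, 2260768). Reduce m mod 28: (8, 2522).
General: m = 8 + 28t, n = 2522 - 289t.
m ≥ 0 ⇒ t ≥ 0; n ≥ 0 ⇒ t ≤ 8. So t ∈ [0, 8]: 9 solutions.

9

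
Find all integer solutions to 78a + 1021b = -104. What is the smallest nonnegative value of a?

gcd(1021, 78):
  1021 = 13*78 + 7
  78 = 11*7 + 1
  7 = 7*1
so gcd(1021, 78) = 1.
1 divides -104, so solutions exist.
Back-substitute for Bézout coefficients:
  1 = 78 - 11*7
  ... = 78*(144) + 1021*(-11)
Scale by -104/1 = -104: (a₀, b₀) = (-14976, 1144).
General solution: a = -14976 + 1021t, b = 1144 - 78t for integer t.
a ≥ 0: smallest is -14976 mod 1021 = 339 (at t = 15), with b = -26.

339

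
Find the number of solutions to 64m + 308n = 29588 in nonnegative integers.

gcd(308, 64) = 4  (308 = 4*64 + 52, 64 = 1*52 + 12, 52 = 4*12 + 4, 12 = 3*4).
Back-substituting, 64*(-24) + 308*(5) = 4.
Scale by 7397: one solution is (-177528, 36985). Reduce m mod 77: (34, 89).
General: m = 34 + 77t, n = 89 - 16t.
m ≥ 0 ⇒ t ≥ 0; n ≥ 0 ⇒ t ≤ 5. So t ∈ [0, 5]: 6 solutions.

6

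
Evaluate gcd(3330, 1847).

1

gcd(3330, 1847):
  3330 = 1×1847 + 1483
  1847 = 1×1483 + 364
  1483 = 4×364 + 27
  364 = 13×27 + 13
  27 = 2×13 + 1
  13 = 13×1
so gcd(3330, 1847) = 1.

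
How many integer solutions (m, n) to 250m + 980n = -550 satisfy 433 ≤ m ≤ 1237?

8

gcd(980, 250):
  980 = 3·250 + 230
  250 = 1·230 + 20
  230 = 11·20 + 10
  20 = 2·10
so gcd(980, 250) = 10.
Back-substitute for Bézout coefficients:
  10 = 230 - 11·20
  ... = 250·(-47) + 980·(12)
Scale by -55: particular solution (2585, -660); reduce m mod 98: (37, -10).
General solution: m = 37 + 98t, n = -10 - 25t for integer t.
433 ≤ 37 + 98t ≤ 1237 gives t ∈ [5, 12], which is 8 values.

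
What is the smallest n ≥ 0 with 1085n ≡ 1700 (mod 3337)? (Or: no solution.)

gcd(3337, 1085) = 1.
1 divides 1700, so solutions exist.
By Bézout, 1085·(529) + 3337·(-172) = 1.
So 1085·(529) ≡ 1 (mod 3337); multiply by 1700: n ≡ 899300 (mod 3337).
Smallest nonnegative: n = 899300 mod 3337 = 1647.

1647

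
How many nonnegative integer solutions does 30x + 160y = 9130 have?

gcd(160, 30) = 10  (160 = 5*30 + 10, 30 = 3*10).
Back-substituting, 30*(-5) + 160*(1) = 10.
Scale by 913: one solution is (-4565, 913). Reduce x mod 16: (11, 55).
General: x = 11 + 16t, y = 55 - 3t.
x ≥ 0 ⇒ t ≥ 0; y ≥ 0 ⇒ t ≤ 18. So t ∈ [0, 18]: 19 solutions.

19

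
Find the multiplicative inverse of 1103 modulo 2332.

gcd(2332, 1103):
  2332 = 2*1103 + 126
  1103 = 8*126 + 95
  126 = 1*95 + 31
  95 = 3*31 + 2
  31 = 15*2 + 1
  2 = 2*1
so gcd(2332, 1103) = 1.
Back-substitute for Bézout coefficients:
  1 = 31 - 15*2
  ... = 1103*(-1129) + 2332*(534)
So 1103*-1129 ≡ 1 (mod 2332), and -1129 mod 2332 = 1203.

1203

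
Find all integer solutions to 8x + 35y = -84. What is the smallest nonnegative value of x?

7

gcd(35, 8) = 1  (35 = 4*8 + 3, 8 = 2*3 + 2, 3 = 1*2 + 1, 2 = 2*1).
1 divides -84, so solutions exist.
Back-substituting, 8*(-13) + 35*(3) = 1.
Scale by -84/1 = -84: (x₀, y₀) = (1092, -252).
General solution: x = 1092 + 35t, y = -252 - 8t for integer t.
x ≥ 0: smallest is 1092 mod 35 = 7 (at t = -31), with y = -4.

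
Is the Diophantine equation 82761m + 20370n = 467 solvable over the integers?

no

gcd(82761, 20370):
  82761 = 4*20370 + 1281
  20370 = 15*1281 + 1155
  1281 = 1*1155 + 126
  1155 = 9*126 + 21
  126 = 6*21
so gcd(82761, 20370) = 21.
21 does not divide 467 (remainder 5), so no integer solutions.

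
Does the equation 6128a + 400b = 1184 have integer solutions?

gcd(6128, 400) = 16.
16 divides 1184, so integer solutions exist.

yes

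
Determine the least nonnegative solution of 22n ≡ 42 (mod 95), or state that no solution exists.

71

gcd(95, 22) = 1.
1 divides 42, so solutions exist.
By Bézout, 22·(13) + 95·(-3) = 1.
So 22·(13) ≡ 1 (mod 95); multiply by 42: n ≡ 546 (mod 95).
Smallest nonnegative: n = 546 mod 95 = 71.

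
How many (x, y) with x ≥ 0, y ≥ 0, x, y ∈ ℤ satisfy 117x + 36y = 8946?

gcd(117, 36) = 9.
By Bézout, 117×(1) + 36×(-3) = 9.
One solution: (2, 242).
General: x = 2 + 4t, y = 242 - 13t.
x ≥ 0 ⇒ t ≥ 0; y ≥ 0 ⇒ t ≤ 18. So t ∈ [0, 18]: 19 solutions.

19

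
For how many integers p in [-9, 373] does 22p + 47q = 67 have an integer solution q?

8

gcd(47, 22) = 1.
By Bézout, 22·(15) + 47·(-7) = 1.
Particular solution: (18, -7).
General solution: p = 18 + 47t, q = -7 - 22t for integer t.
-9 ≤ 18 + 47t ≤ 373 gives t ∈ [0, 7], which is 8 values.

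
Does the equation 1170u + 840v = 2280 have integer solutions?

gcd(1170, 840) = 30  (1170 = 1*840 + 330, 840 = 2*330 + 180, 330 = 1*180 + 150, 180 = 1*150 + 30, 150 = 5*30).
30 divides 2280, so integer solutions exist.

yes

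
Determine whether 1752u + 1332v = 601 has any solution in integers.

gcd(1752, 1332) = 12.
12 does not divide 601 (remainder 1), so no integer solutions.

no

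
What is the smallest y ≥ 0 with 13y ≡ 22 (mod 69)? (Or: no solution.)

gcd(69, 13):
  69 = 5·13 + 4
  13 = 3·4 + 1
  4 = 4·1
so gcd(69, 13) = 1.
1 divides 22, so solutions exist.
Back-substitute for Bézout coefficients:
  1 = 13 - 3·4
  ... = 13·(16) + 69·(-3)
So 13·(16) ≡ 1 (mod 69); multiply by 22: y ≡ 352 (mod 69).
Smallest nonnegative: y = 352 mod 69 = 7.

7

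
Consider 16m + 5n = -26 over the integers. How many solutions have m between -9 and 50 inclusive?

gcd(16, 5):
  16 = 3×5 + 1
  5 = 5×1
so gcd(16, 5) = 1.
Back-substitute for Bézout coefficients:
  1 = 16 - 3×5
  ... = 16×(1) + 5×(-3)
Scale by -26: particular solution (-26, 78); reduce m mod 5: (4, -18).
General solution: m = 4 + 5t, n = -18 - 16t for integer t.
-9 ≤ 4 + 5t ≤ 50 gives t ∈ [-2, 9], which is 12 values.

12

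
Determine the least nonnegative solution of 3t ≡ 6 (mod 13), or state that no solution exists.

gcd(13, 3) = 1.
1 divides 6, so solutions exist.
By Bézout, 3×(-4) + 13×(1) = 1.
So 3×(-4) ≡ 1 (mod 13); multiply by 6: t ≡ -24 (mod 13).
Smallest nonnegative: t = -24 mod 13 = 2.

2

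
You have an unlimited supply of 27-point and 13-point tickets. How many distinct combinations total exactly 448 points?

1

Need nonnegative integers with 27j + 13k = 448.
gcd(27, 13) = 1, and 27·(1) + 13·(-2) = 1.
So (j₀, k₀) = (448, -896); general j = 448 + 13t, k = -896 - 27t.
j ≥ 0 ⇒ t ≥ -34; k ≥ 0 ⇒ t ≤ -34. That's 1 value of t.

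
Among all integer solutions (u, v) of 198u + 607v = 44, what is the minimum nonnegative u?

gcd(607, 198):
  607 = 3·198 + 13
  198 = 15·13 + 3
  13 = 4·3 + 1
  3 = 3·1
so gcd(607, 198) = 1.
1 divides 44, so solutions exist.
Back-substitute for Bézout coefficients:
  1 = 13 - 4·3
  ... = 198·(-187) + 607·(61)
Scale by 44/1 = 44: (u₀, v₀) = (-8228, 2684).
General solution: u = -8228 + 607t, v = 2684 - 198t for integer t.
u ≥ 0: smallest is -8228 mod 607 = 270 (at t = 14), with v = -88.

270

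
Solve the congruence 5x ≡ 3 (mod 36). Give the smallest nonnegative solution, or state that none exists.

gcd(36, 5):
  36 = 7×5 + 1
  5 = 5×1
so gcd(36, 5) = 1.
1 divides 3, so solutions exist.
Back-substitute for Bézout coefficients:
  1 = 36 - 7×5
  ... = 5×(-7) + 36×(1)
So 5×(-7) ≡ 1 (mod 36); multiply by 3: x ≡ -21 (mod 36).
Smallest nonnegative: x = -21 mod 36 = 15.

15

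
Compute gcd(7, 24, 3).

1

gcd(24, 7) = 1  (24 = 3·7 + 3, 7 = 2·3 + 1, 3 = 3·1).
gcd(1, 3) = 1.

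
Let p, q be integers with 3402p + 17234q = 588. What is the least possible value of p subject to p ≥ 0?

gcd(17234, 3402):
  17234 = 5×3402 + 224
  3402 = 15×224 + 42
  224 = 5×42 + 14
  42 = 3×14
so gcd(17234, 3402) = 14.
14 divides 588, so solutions exist.
Back-substitute for Bézout coefficients:
  14 = 224 - 5×42
  ... = 3402×(-385) + 17234×(76)
Scale by 588/14 = 42: (p₀, q₀) = (-16170, 3192).
General solution: p = -16170 + 1231t, q = 3192 - 243t for integer t.
p ≥ 0: smallest is -16170 mod 1231 = 1064 (at t = 14), with q = -210.

1064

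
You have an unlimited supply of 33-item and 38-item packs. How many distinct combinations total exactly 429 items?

1

Need nonnegative integers with 33j + 38k = 429.
gcd(33, 38) = 1, and 33·(15) + 38·(-13) = 1.
So (j₀, k₀) = (6435, -5577); general j = 6435 + 38t, k = -5577 - 33t.
j ≥ 0 ⇒ t ≥ -169; k ≥ 0 ⇒ t ≤ -169. That's 1 value of t.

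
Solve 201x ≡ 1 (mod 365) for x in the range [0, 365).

gcd(365, 201):
  365 = 1×201 + 164
  201 = 1×164 + 37
  164 = 4×37 + 16
  37 = 2×16 + 5
  16 = 3×5 + 1
  5 = 5×1
so gcd(365, 201) = 1.
Back-substitute for Bézout coefficients:
  1 = 16 - 3×5
  ... = 201×(-69) + 365×(38)
So 201×-69 ≡ 1 (mod 365), and -69 mod 365 = 296.

296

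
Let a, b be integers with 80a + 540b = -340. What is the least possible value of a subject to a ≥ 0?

gcd(540, 80):
  540 = 6·80 + 60
  80 = 1·60 + 20
  60 = 3·20
so gcd(540, 80) = 20.
20 divides -340, so solutions exist.
Back-substitute for Bézout coefficients:
  20 = 80 - 1·60
  ... = 80·(7) + 540·(-1)
Scale by -340/20 = -17: (a₀, b₀) = (-119, 17).
General solution: a = -119 + 27t, b = 17 - 4t for integer t.
a ≥ 0: smallest is -119 mod 27 = 16 (at t = 5), with b = -3.

16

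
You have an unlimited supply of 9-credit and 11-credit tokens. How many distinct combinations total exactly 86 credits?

Need nonnegative integers with 9j + 11k = 86.
gcd(9, 11) = 1, and 9·(5) + 11·(-4) = 1.
So (j₀, k₀) = (430, -344); general j = 430 + 11t, k = -344 - 9t.
j ≥ 0 ⇒ t ≥ -39; k ≥ 0 ⇒ t ≤ -39. That's 1 value of t.

1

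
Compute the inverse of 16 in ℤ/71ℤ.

40

gcd(71, 16) = 1.
By Bézout, 16*(-31) + 71*(7) = 1.
So 16*-31 ≡ 1 (mod 71), and -31 mod 71 = 40.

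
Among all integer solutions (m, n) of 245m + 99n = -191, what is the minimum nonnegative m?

17

gcd(245, 99):
  245 = 2*99 + 47
  99 = 2*47 + 5
  47 = 9*5 + 2
  5 = 2*2 + 1
  2 = 2*1
so gcd(245, 99) = 1.
1 divides -191, so solutions exist.
Back-substitute for Bézout coefficients:
  1 = 5 - 2*2
  ... = 245*(-40) + 99*(99)
Scale by -191/1 = -191: (m₀, n₀) = (7640, -18909).
General solution: m = 7640 + 99t, n = -18909 - 245t for integer t.
m ≥ 0: smallest is 7640 mod 99 = 17 (at t = -77), with n = -44.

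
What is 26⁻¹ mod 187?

gcd(187, 26) = 1  (187 = 7·26 + 5, 26 = 5·5 + 1, 5 = 5·1).
Back-substituting, 26·(36) + 187·(-5) = 1.
So 26·36 ≡ 1 (mod 187), and 36 mod 187 = 36.

36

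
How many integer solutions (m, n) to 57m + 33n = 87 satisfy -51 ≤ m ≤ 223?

25

gcd(57, 33) = 3  (57 = 1×33 + 24, 33 = 1×24 + 9, 24 = 2×9 + 6, 9 = 1×6 + 3, 6 = 2×3).
Back-substituting, 57×(-4) + 33×(7) = 3.
Scale by 29: particular solution (-116, 203); reduce m mod 11: (5, -6).
General solution: m = 5 + 11t, n = -6 - 19t for integer t.
-51 ≤ 5 + 11t ≤ 223 gives t ∈ [-5, 19], which is 25 values.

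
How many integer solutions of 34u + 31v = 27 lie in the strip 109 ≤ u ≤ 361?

8

gcd(34, 31) = 1  (34 = 1×31 + 3, 31 = 10×3 + 1, 3 = 3×1).
Back-substituting, 34×(-10) + 31×(11) = 1.
Scale by 27: particular solution (-270, 297); reduce u mod 31: (9, -9).
General solution: u = 9 + 31t, v = -9 - 34t for integer t.
109 ≤ 9 + 31t ≤ 361 gives t ∈ [4, 11], which is 8 values.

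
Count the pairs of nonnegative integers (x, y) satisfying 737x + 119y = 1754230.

20

gcd(737, 119):
  737 = 6×119 + 23
  119 = 5×23 + 4
  23 = 5×4 + 3
  4 = 1×3 + 1
  3 = 3×1
so gcd(737, 119) = 1.
Back-substitute for Bézout coefficients:
  1 = 4 - 1×3
  ... = 737×(-31) + 119×(192)
Scale by 1754230: one solution is (-54381130, 336812160). Reduce x mod 119: (85, 14215).
General: x = 85 + 119t, y = 14215 - 737t.
x ≥ 0 ⇒ t ≥ 0; y ≥ 0 ⇒ t ≤ 19. So t ∈ [0, 19]: 20 solutions.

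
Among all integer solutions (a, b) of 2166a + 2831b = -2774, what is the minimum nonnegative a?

gcd(2831, 2166):
  2831 = 1×2166 + 665
  2166 = 3×665 + 171
  665 = 3×171 + 152
  171 = 1×152 + 19
  152 = 8×19
so gcd(2831, 2166) = 19.
19 divides -2774, so solutions exist.
Back-substitute for Bézout coefficients:
  19 = 171 - 1×152
  ... = 2166×(17) + 2831×(-13)
Scale by -2774/19 = -146: (a₀, b₀) = (-2482, 1898).
General solution: a = -2482 + 149t, b = 1898 - 114t for integer t.
a ≥ 0: smallest is -2482 mod 149 = 51 (at t = 17), with b = -40.

51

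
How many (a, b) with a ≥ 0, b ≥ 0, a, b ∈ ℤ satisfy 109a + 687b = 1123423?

15

gcd(687, 109):
  687 = 6·109 + 33
  109 = 3·33 + 10
  33 = 3·10 + 3
  10 = 3·3 + 1
  3 = 3·1
so gcd(687, 109) = 1.
Back-substitute for Bézout coefficients:
  1 = 10 - 3·3
  ... = 109·(208) + 687·(-33)
Scale by 1123423: one solution is (233671984, -37072959). Reduce a mod 687: (613, 1538).
General: a = 613 + 687t, b = 1538 - 109t.
a ≥ 0 ⇒ t ≥ 0; b ≥ 0 ⇒ t ≤ 14. So t ∈ [0, 14]: 15 solutions.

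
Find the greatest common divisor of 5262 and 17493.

gcd(17493, 5262) = 3  (17493 = 3*5262 + 1707, 5262 = 3*1707 + 141, 1707 = 12*141 + 15, 141 = 9*15 + 6, 15 = 2*6 + 3, 6 = 2*3).

3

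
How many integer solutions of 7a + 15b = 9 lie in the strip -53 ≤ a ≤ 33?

gcd(15, 7) = 1.
By Bézout, 7·(-2) + 15·(1) = 1.
Particular solution: (12, -5).
General solution: a = 12 + 15t, b = -5 - 7t for integer t.
-53 ≤ 12 + 15t ≤ 33 gives t ∈ [-4, 1], which is 6 values.

6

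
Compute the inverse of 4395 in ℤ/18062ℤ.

gcd(18062, 4395) = 1.
By Bézout, 4395*(-3485) + 18062*(848) = 1.
So 4395*-3485 ≡ 1 (mod 18062), and -3485 mod 18062 = 14577.

14577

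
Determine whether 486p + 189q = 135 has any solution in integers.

yes

gcd(486, 189) = 27  (486 = 2·189 + 108, 189 = 1·108 + 81, 108 = 1·81 + 27, 81 = 3·27).
27 divides 135, so integer solutions exist.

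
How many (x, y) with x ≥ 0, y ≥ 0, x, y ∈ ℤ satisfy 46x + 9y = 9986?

24

gcd(46, 9) = 1  (46 = 5×9 + 1, 9 = 9×1).
Back-substituting, 46×(1) + 9×(-5) = 1.
Scale by 9986: one solution is (9986, -49930). Reduce x mod 9: (5, 1084).
General: x = 5 + 9t, y = 1084 - 46t.
x ≥ 0 ⇒ t ≥ 0; y ≥ 0 ⇒ t ≤ 23. So t ∈ [0, 23]: 24 solutions.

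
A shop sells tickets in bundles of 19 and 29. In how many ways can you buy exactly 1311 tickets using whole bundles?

Need nonnegative integers with 19j + 29k = 1311.
gcd(19, 29) = 1, and 19·(-3) + 29·(2) = 1.
So (j₀, k₀) = (-3933, 2622); general j = -3933 + 29t, k = 2622 - 19t.
j ≥ 0 ⇒ t ≥ 136; k ≥ 0 ⇒ t ≤ 138. That's 3 values of t.

3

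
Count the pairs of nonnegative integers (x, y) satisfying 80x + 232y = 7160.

gcd(232, 80) = 8.
By Bézout, 80·(3) + 232·(-1) = 8.
One solution: (17, 25).
General: x = 17 + 29t, y = 25 - 10t.
x ≥ 0 ⇒ t ≥ 0; y ≥ 0 ⇒ t ≤ 2. So t ∈ [0, 2]: 3 solutions.

3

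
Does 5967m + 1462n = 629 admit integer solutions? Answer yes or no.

yes

gcd(5967, 1462) = 17.
17 divides 629, so integer solutions exist.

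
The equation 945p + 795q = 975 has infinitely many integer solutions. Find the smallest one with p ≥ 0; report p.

gcd(945, 795):
  945 = 1·795 + 150
  795 = 5·150 + 45
  150 = 3·45 + 15
  45 = 3·15
so gcd(945, 795) = 15.
15 divides 975, so solutions exist.
Back-substitute for Bézout coefficients:
  15 = 150 - 3·45
  ... = 945·(16) + 795·(-19)
Scale by 975/15 = 65: (p₀, q₀) = (1040, -1235).
General solution: p = 1040 + 53t, q = -1235 - 63t for integer t.
p ≥ 0: smallest is 1040 mod 53 = 33 (at t = -19), with q = -38.

33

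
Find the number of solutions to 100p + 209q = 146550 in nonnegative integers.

7

gcd(209, 100) = 1  (209 = 2·100 + 9, 100 = 11·9 + 1, 9 = 9·1).
Back-substituting, 100·(23) + 209·(-11) = 1.
Scale by 146550: one solution is (3370650, -1612050). Reduce p mod 209: (107, 650).
General: p = 107 + 209t, q = 650 - 100t.
p ≥ 0 ⇒ t ≥ 0; q ≥ 0 ⇒ t ≤ 6. So t ∈ [0, 6]: 7 solutions.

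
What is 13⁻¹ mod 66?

61

gcd(66, 13):
  66 = 5*13 + 1
  13 = 13*1
so gcd(66, 13) = 1.
Back-substitute for Bézout coefficients:
  1 = 66 - 5*13
  ... = 13*(-5) + 66*(1)
So 13*-5 ≡ 1 (mod 66), and -5 mod 66 = 61.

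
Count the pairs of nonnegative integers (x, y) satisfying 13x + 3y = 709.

18

gcd(13, 3) = 1  (13 = 4·3 + 1, 3 = 3·1).
Back-substituting, 13·(1) + 3·(-4) = 1.
Scale by 709: one solution is (709, -2836). Reduce x mod 3: (1, 232).
General: x = 1 + 3t, y = 232 - 13t.
x ≥ 0 ⇒ t ≥ 0; y ≥ 0 ⇒ t ≤ 17. So t ∈ [0, 17]: 18 solutions.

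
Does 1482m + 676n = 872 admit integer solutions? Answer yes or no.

gcd(1482, 676) = 26.
26 does not divide 872 (remainder 14), so no integer solutions.

no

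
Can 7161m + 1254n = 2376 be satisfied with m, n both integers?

yes

gcd(7161, 1254) = 33  (7161 = 5·1254 + 891, 1254 = 1·891 + 363, 891 = 2·363 + 165, 363 = 2·165 + 33, 165 = 5·33).
33 divides 2376, so integer solutions exist.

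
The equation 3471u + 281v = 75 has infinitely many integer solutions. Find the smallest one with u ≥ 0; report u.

137

gcd(3471, 281) = 1.
1 divides 75, so solutions exist.
By Bézout, 3471×(88) + 281×(-1087) = 1.
Scale by 75/1 = 75: (u₀, v₀) = (6600, -81525).
General solution: u = 6600 + 281t, v = -81525 - 3471t for integer t.
u ≥ 0: smallest is 6600 mod 281 = 137 (at t = -23), with v = -1692.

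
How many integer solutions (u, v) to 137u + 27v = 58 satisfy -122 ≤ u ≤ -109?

gcd(137, 27):
  137 = 5×27 + 2
  27 = 13×2 + 1
  2 = 2×1
so gcd(137, 27) = 1.
Back-substitute for Bézout coefficients:
  1 = 27 - 13×2
  ... = 137×(-13) + 27×(66)
Scale by 58: particular solution (-754, 3828); reduce u mod 27: (2, -8).
General solution: u = 2 + 27t, v = -8 - 137t for integer t.
-122 ≤ 2 + 27t ≤ -109 gives t ∈ [-4, -5], which is 0 values.

0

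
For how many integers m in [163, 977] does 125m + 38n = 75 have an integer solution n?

gcd(125, 38):
  125 = 3×38 + 11
  38 = 3×11 + 5
  11 = 2×5 + 1
  5 = 5×1
so gcd(125, 38) = 1.
Back-substitute for Bézout coefficients:
  1 = 11 - 2×5
  ... = 125×(7) + 38×(-23)
Scale by 75: particular solution (525, -1725); reduce m mod 38: (31, -100).
General solution: m = 31 + 38t, n = -100 - 125t for integer t.
163 ≤ 31 + 38t ≤ 977 gives t ∈ [4, 24], which is 21 values.

21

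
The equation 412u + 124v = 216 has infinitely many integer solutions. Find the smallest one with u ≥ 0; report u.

24

gcd(412, 124):
  412 = 3*124 + 40
  124 = 3*40 + 4
  40 = 10*4
so gcd(412, 124) = 4.
4 divides 216, so solutions exist.
Back-substitute for Bézout coefficients:
  4 = 124 - 3*40
  ... = 412*(-3) + 124*(10)
Scale by 216/4 = 54: (u₀, v₀) = (-162, 540).
General solution: u = -162 + 31t, v = 540 - 103t for integer t.
u ≥ 0: smallest is -162 mod 31 = 24 (at t = 6), with v = -78.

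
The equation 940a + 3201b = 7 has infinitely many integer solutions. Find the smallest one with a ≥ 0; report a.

2428

gcd(3201, 940):
  3201 = 3×940 + 381
  940 = 2×381 + 178
  381 = 2×178 + 25
  178 = 7×25 + 3
  25 = 8×3 + 1
  3 = 3×1
so gcd(3201, 940) = 1.
1 divides 7, so solutions exist.
Back-substitute for Bézout coefficients:
  1 = 25 - 8×3
  ... = 940×(-1025) + 3201×(301)
Scale by 7/1 = 7: (a₀, b₀) = (-7175, 2107).
General solution: a = -7175 + 3201t, b = 2107 - 940t for integer t.
a ≥ 0: smallest is -7175 mod 3201 = 2428 (at t = 3), with b = -713.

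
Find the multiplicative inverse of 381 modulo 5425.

gcd(5425, 381) = 1  (5425 = 14×381 + 91, 381 = 4×91 + 17, 91 = 5×17 + 6, 17 = 2×6 + 5, 6 = 1×5 + 1, 5 = 5×1).
Back-substituting, 381×(-954) + 5425×(67) = 1.
So 381×-954 ≡ 1 (mod 5425), and -954 mod 5425 = 4471.

4471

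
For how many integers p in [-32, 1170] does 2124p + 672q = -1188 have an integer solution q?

gcd(2124, 672):
  2124 = 3·672 + 108
  672 = 6·108 + 24
  108 = 4·24 + 12
  24 = 2·12
so gcd(2124, 672) = 12.
Back-substitute for Bézout coefficients:
  12 = 108 - 4·24
  ... = 2124·(25) + 672·(-79)
Scale by -99: particular solution (-2475, 7821); reduce p mod 56: (45, -144).
General solution: p = 45 + 56t, q = -144 - 177t for integer t.
-32 ≤ 45 + 56t ≤ 1170 gives t ∈ [-1, 20], which is 22 values.

22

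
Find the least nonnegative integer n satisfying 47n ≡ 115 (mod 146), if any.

gcd(146, 47) = 1.
1 divides 115, so solutions exist.
By Bézout, 47·(-59) + 146·(19) = 1.
So 47·(-59) ≡ 1 (mod 146); multiply by 115: n ≡ -6785 (mod 146).
Smallest nonnegative: n = -6785 mod 146 = 77.

77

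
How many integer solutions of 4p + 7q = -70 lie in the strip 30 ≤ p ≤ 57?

4

gcd(7, 4) = 1  (7 = 1×4 + 3, 4 = 1×3 + 1, 3 = 3×1).
Back-substituting, 4×(2) + 7×(-1) = 1.
Scale by -70: particular solution (-140, 70); reduce p mod 7: (0, -10).
General solution: p = 0 + 7t, q = -10 - 4t for integer t.
30 ≤ 0 + 7t ≤ 57 gives t ∈ [5, 8], which is 4 values.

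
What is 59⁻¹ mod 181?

gcd(181, 59) = 1.
By Bézout, 59×(-46) + 181×(15) = 1.
So 59×-46 ≡ 1 (mod 181), and -46 mod 181 = 135.

135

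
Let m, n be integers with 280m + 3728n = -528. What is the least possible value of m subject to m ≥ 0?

gcd(3728, 280) = 8  (3728 = 13*280 + 88, 280 = 3*88 + 16, 88 = 5*16 + 8, 16 = 2*8).
8 divides -528, so solutions exist.
Back-substituting, 280*(-213) + 3728*(16) = 8.
Scale by -528/8 = -66: (m₀, n₀) = (14058, -1056).
General solution: m = 14058 + 466t, n = -1056 - 35t for integer t.
m ≥ 0: smallest is 14058 mod 466 = 78 (at t = -30), with n = -6.

78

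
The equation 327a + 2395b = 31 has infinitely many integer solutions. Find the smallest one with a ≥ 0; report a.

608

gcd(2395, 327) = 1  (2395 = 7×327 + 106, 327 = 3×106 + 9, 106 = 11×9 + 7, 9 = 1×7 + 2, 7 = 3×2 + 1, 2 = 2×1).
1 divides 31, so solutions exist.
Back-substituting, 327×(-1062) + 2395×(145) = 1.
Scale by 31/1 = 31: (a₀, b₀) = (-32922, 4495).
General solution: a = -32922 + 2395t, b = 4495 - 327t for integer t.
a ≥ 0: smallest is -32922 mod 2395 = 608 (at t = 14), with b = -83.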